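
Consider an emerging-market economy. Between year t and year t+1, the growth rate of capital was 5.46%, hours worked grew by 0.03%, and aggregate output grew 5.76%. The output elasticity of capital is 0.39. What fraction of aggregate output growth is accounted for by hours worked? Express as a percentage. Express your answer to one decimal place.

Labor's share = 1 − 0.39 = 0.61.
Hours worked contributed 0.61 × 0.03 = 0.0183 pp.
Share of growth = 0.0183 / 5.76 × 100 = 0.318%.

Hours worked accounted for 0.3% of growth.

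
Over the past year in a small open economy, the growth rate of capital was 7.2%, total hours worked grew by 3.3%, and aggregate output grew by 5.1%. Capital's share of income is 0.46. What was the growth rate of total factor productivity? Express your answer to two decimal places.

0.01%

Labor's share = 1 − 0.46 = 0.54.
Capital: 0.46 × 7.2 = 3.312 pp.
Total hours worked: 0.54 × 3.3 = 1.782 pp.
TFP growth = 5.1 − 5.094 = 0.006%.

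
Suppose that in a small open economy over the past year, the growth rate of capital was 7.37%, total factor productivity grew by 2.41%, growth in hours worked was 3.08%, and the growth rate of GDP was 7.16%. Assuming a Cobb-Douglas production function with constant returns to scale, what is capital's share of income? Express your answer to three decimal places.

gY = gA + α·gK + (1−α)·gL, so gY − gA − gL = α(gK − gL).
7.16 − 2.41 − 3.08 = α × (7.37 − 3.08).
1.67 = 4.29 α, so α = 0.38928.

Capital's share of income is 0.389.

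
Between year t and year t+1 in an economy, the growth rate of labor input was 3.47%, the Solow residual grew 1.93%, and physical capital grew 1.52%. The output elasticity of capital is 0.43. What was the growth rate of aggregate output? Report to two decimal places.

Aggregate output growth was 4.56%.

Labor's share = 1 − 0.43 = 0.57.
Physical capital: 0.43 × 1.52 = 0.6536 pp.
Labor input: 0.57 × 3.47 = 1.9779 pp.
Output growth = 1.93 + 2.6315 = 4.5615%.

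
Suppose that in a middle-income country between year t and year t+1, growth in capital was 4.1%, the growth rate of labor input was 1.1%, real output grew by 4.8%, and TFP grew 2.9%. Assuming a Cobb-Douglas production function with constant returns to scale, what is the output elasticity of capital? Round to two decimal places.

gY = gA + α·gK + (1−α)·gL, so gY − gA − gL = α(gK − gL).
4.8 − 2.9 − 1.1 = α × (4.1 − 1.1).
0.8 = 3 α, so α = 0.2667.

0.27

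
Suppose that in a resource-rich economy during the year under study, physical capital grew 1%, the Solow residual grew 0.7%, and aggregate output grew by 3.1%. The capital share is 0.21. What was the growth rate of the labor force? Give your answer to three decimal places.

Labor's share = 1 − 0.21 = 0.79.
gY = gA + 0.21×1 + 0.79×g.
0.79×g = 3.1 − 0.7 − 0.21 = 2.19.
g = 2.19 / 0.79 = 2.77215%.

The labor force growth was 2.772%.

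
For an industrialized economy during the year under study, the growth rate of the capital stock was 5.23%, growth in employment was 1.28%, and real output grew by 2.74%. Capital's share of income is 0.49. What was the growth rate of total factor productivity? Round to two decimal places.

Labor's share = 1 − 0.49 = 0.51.
The capital stock: 0.49 × 5.23 = 2.5627 pp.
Employment: 0.51 × 1.28 = 0.6528 pp.
TFP growth = 2.74 − 3.2155 = -0.4755%.

-0.48%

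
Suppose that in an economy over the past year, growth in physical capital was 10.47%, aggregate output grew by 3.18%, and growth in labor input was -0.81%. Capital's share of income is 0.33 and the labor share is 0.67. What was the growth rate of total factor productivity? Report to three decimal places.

Labor's share = 1 − 0.33 = 0.67.
Physical capital: 0.33 × 10.47 = 3.4551 pp.
Labor input: 0.67 × (-0.81) = -0.5427 pp.
TFP growth = 3.18 − 2.9124 = 0.2676%.

0.268%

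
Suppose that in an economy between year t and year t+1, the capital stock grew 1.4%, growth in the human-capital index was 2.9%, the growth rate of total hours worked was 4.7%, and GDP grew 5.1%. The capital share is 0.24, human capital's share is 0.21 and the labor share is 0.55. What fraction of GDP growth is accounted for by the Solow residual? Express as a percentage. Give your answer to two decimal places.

Labor's share = 1 − 0.24 − 0.21 = 0.55.
The capital stock: 0.24 × 1.4 = 0.336 pp.
The human-capital index: 0.21 × 2.9 = 0.609 pp.
Total hours worked: 0.55 × 4.7 = 2.585 pp.
TFP growth = 5.1 − 3.53 = 1.57%.
TFP share of growth = 1.57 / 5.1 × 100 = 30.7843%.

30.78%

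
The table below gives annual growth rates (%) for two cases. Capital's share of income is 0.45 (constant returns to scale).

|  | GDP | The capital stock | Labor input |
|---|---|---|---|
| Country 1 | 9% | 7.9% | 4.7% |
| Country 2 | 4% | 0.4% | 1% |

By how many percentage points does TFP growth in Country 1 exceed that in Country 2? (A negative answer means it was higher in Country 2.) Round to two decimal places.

Labor's share = 1 − 0.45 = 0.55.
Country 1: TFP = 9 − 3.555 − 2.585 = 2.86%.
Country 2: TFP = 4 − 0.18 − 0.55 = 3.27%.
Difference = 2.86 − (3.27) = -0.41 pp.

-0.41 percentage points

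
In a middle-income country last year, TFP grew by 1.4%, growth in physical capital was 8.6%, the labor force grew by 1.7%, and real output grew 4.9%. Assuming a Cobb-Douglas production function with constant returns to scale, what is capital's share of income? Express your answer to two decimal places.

0.26

gY = gA + α·gK + (1−α)·gL, so gY − gA − gL = α(gK − gL).
4.9 − 1.4 − 1.7 = α × (8.6 − 1.7).
1.8 = 6.9 α, so α = 0.2609.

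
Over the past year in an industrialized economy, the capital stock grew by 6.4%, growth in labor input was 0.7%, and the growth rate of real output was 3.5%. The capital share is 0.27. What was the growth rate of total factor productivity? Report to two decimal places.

1.26%

Labor's share = 1 − 0.27 = 0.73.
The capital stock: 0.27 × 6.4 = 1.728 pp.
Labor input: 0.73 × 0.7 = 0.511 pp.
TFP growth = 3.5 − 2.239 = 1.261%.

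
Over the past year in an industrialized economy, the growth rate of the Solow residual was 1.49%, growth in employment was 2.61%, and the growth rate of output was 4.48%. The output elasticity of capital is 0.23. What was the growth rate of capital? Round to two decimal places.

Labor's share = 1 − 0.23 = 0.77.
gY = gA + 0.77×2.61 + 0.23×g.
0.23×g = 4.48 − 1.49 − 2.0097 = 0.9803.
g = 0.9803 / 0.23 = 4.2622%.

4.26%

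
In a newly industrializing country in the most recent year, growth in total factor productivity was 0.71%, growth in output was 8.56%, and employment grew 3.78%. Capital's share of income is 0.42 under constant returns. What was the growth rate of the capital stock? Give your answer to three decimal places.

The capital stock grew 13.470%.

Labor's share = 1 − 0.42 = 0.58.
gY = gA + 0.58×3.78 + 0.42×g.
0.42×g = 8.56 − 0.71 − 2.1924 = 5.6576.
g = 5.6576 / 0.42 = 13.47048%.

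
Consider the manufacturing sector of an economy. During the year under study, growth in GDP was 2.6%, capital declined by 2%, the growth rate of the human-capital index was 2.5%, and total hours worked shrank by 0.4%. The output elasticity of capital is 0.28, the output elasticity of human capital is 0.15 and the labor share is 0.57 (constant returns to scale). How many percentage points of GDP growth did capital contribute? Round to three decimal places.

-0.560

Contribution = share × growth = 0.28 × (-2) = -0.56 pp.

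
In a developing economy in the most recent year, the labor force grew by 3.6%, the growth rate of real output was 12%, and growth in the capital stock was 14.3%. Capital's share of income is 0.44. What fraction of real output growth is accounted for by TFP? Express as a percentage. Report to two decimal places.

Labor's share = 1 − 0.44 = 0.56.
The capital stock: 0.44 × 14.3 = 6.292 pp.
The labor force: 0.56 × 3.6 = 2.016 pp.
TFP growth = 12 − 8.308 = 3.692%.
TFP share of growth = 3.692 / 12 × 100 = 30.7667%.

TFP accounted for 30.77% of growth.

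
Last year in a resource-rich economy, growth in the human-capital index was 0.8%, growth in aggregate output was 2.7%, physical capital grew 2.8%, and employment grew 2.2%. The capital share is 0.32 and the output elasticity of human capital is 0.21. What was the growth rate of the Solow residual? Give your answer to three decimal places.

Labor's share = 1 − 0.32 − 0.21 = 0.47.
Physical capital: 0.32 × 2.8 = 0.896 pp.
The human-capital index: 0.21 × 0.8 = 0.168 pp.
Employment: 0.47 × 2.2 = 1.034 pp.
TFP growth = 2.7 − 2.098 = 0.602%.

The Solow residual growth was 0.602%.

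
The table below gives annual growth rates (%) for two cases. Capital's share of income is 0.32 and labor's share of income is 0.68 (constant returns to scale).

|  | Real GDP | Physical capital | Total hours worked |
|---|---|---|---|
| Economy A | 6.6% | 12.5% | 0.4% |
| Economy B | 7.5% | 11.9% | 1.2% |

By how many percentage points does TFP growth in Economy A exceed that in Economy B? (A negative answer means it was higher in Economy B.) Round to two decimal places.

-0.55 percentage points

Labor's share = 1 − 0.32 = 0.68.
Economy A: TFP = 6.6 − 4 − 0.272 = 2.328%.
Economy B: TFP = 7.5 − 3.808 − 0.816 = 2.876%.
Difference = 2.328 − (2.876) = -0.548 pp.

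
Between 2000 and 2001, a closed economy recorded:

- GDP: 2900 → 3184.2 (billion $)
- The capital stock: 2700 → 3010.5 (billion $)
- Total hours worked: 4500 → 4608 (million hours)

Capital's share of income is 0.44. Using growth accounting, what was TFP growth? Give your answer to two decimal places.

GDP growth = (3184.2 − 2900) / 2900 = 9.8%.
The capital stock growth = (3010.5 − 2700) / 2700 = 11.5%.
Total hours worked growth = (4608 − 4500) / 4500 = 2.4%.
Labor's share = 1 − 0.44 = 0.56.
The capital stock: 0.44 × 11.5 = 5.06 pp.
Total hours worked: 0.56 × 2.4 = 1.344 pp.
TFP growth = 9.8 − 6.404 = 3.396%.

3.40%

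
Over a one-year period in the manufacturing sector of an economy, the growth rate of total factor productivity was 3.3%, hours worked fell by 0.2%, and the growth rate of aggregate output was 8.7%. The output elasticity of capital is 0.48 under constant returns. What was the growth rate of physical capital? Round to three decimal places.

11.467%

Labor's share = 1 − 0.48 = 0.52.
gY = gA + 0.52×(-0.2) + 0.48×g.
0.48×g = 8.7 − 3.3 + 0.104 = 5.504.
g = 5.504 / 0.48 = 11.46667%.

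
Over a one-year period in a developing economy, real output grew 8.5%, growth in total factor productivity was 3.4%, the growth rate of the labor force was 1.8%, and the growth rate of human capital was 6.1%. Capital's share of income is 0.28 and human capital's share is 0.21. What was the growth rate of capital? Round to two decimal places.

Labor's share = 1 − 0.28 − 0.21 = 0.51.
gY = gA + 0.21×6.1 + 0.51×1.8 + 0.28×g.
0.28×g = 8.5 − 3.4 − 2.199 = 2.901.
g = 2.901 / 0.28 = 10.3607%.

10.36%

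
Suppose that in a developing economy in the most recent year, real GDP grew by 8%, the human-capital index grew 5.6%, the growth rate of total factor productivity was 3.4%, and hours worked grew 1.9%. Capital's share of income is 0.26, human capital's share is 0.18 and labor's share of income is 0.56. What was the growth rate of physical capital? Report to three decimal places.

Labor's share = 1 − 0.26 − 0.18 = 0.56.
gY = gA + 0.18×5.6 + 0.56×1.9 + 0.26×g.
0.26×g = 8 − 3.4 − 2.072 = 2.528.
g = 2.528 / 0.26 = 9.72308%.

9.723%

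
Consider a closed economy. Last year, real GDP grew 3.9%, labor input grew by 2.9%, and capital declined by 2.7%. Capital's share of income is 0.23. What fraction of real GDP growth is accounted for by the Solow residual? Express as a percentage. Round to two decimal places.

The Solow residual accounted for 58.67% of growth.

Labor's share = 1 − 0.23 = 0.77.
Capital: 0.23 × (-2.7) = -0.621 pp.
Labor input: 0.77 × 2.9 = 2.233 pp.
TFP growth = 3.9 − 1.612 = 2.288%.
TFP share of growth = 2.288 / 3.9 × 100 = 58.6667%.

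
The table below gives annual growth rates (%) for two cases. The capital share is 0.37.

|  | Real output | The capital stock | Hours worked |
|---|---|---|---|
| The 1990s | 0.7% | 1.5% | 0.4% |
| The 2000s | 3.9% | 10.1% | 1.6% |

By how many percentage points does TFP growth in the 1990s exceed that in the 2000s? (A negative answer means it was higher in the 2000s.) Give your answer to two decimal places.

Labor's share = 1 − 0.37 = 0.63.
The 1990s: TFP = 0.7 − 0.555 − 0.252 = -0.107%.
The 2000s: TFP = 3.9 − 3.737 − 1.008 = -0.845%.
Difference = -0.107 − (-0.845) = 0.738 pp.

0.74 percentage points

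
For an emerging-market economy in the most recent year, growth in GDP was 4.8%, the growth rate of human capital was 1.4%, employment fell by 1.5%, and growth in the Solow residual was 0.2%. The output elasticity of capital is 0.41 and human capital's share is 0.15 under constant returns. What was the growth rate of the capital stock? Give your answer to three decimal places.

Labor's share = 1 − 0.41 − 0.15 = 0.44.
gY = gA + 0.15×1.4 + 0.44×(-1.5) + 0.41×g.
0.41×g = 4.8 − 0.2 + 0.45 = 5.05.
g = 5.05 / 0.41 = 12.31707%.

12.317%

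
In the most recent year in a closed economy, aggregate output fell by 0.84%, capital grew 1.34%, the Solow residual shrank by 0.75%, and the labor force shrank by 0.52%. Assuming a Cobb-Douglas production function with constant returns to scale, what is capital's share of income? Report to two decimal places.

gY = gA + α·gK + (1−α)·gL, so gY − gA − gL = α(gK − gL).
-0.84 + 0.75 + 0.52 = α × (1.34 − (-0.52)).
0.43 = 1.86 α, so α = 0.2312.

0.23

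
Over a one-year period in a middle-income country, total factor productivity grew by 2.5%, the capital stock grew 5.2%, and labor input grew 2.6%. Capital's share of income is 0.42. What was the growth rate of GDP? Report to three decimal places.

Labor's share = 1 − 0.42 = 0.58.
The capital stock: 0.42 × 5.2 = 2.184 pp.
Labor input: 0.58 × 2.6 = 1.508 pp.
Output growth = 2.5 + 3.692 = 6.192%.

6.192%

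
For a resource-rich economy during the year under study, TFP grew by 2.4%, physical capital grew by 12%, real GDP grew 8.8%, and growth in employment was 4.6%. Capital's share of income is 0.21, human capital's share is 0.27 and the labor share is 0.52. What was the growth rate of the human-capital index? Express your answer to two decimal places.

5.51%

Labor's share = 1 − 0.21 − 0.27 = 0.52.
gY = gA + 0.21×12 + 0.52×4.6 + 0.27×g.
0.27×g = 8.8 − 2.4 − 4.912 = 1.488.
g = 1.488 / 0.27 = 5.5111%.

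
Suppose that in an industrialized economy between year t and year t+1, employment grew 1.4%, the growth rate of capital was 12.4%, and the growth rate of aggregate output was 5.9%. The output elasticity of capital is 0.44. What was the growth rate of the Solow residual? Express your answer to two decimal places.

Labor's share = 1 − 0.44 = 0.56.
Capital: 0.44 × 12.4 = 5.456 pp.
Employment: 0.56 × 1.4 = 0.784 pp.
TFP growth = 5.9 − 6.24 = -0.34%.

-0.34%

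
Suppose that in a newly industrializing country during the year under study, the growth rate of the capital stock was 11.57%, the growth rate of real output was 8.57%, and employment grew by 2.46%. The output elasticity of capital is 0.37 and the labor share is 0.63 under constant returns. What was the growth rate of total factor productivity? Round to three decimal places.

Labor's share = 1 − 0.37 = 0.63.
The capital stock: 0.37 × 11.57 = 4.2809 pp.
Employment: 0.63 × 2.46 = 1.5498 pp.
TFP growth = 8.57 − 5.8307 = 2.7393%.

Total factor productivity growth was 2.739%.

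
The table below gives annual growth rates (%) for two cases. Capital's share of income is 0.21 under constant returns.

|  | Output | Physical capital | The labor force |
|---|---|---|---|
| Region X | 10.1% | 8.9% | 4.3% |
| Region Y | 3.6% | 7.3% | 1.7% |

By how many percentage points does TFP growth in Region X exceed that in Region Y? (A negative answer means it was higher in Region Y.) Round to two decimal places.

Labor's share = 1 − 0.21 = 0.79.
Region X: TFP = 10.1 − 1.869 − 3.397 = 4.834%.
Region Y: TFP = 3.6 − 1.533 − 1.343 = 0.724%.
Difference = 4.834 − (0.724) = 4.11 pp.

4.11 percentage points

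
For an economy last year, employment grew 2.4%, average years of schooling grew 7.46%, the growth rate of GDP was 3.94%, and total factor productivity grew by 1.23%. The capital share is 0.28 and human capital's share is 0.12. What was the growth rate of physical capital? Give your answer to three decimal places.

1.339%

Labor's share = 1 − 0.28 − 0.12 = 0.6.
gY = gA + 0.12×7.46 + 0.6×2.4 + 0.28×g.
0.28×g = 3.94 − 1.23 − 2.3352 = 0.3748.
g = 0.3748 / 0.28 = 1.33857%.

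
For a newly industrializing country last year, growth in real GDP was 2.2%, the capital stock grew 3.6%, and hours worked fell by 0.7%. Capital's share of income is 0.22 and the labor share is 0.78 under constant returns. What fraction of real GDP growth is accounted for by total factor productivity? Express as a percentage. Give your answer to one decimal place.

Labor's share = 1 − 0.22 = 0.78.
The capital stock: 0.22 × 3.6 = 0.792 pp.
Hours worked: 0.78 × (-0.7) = -0.546 pp.
TFP growth = 2.2 − 0.246 = 1.954%.
TFP share of growth = 1.954 / 2.2 × 100 = 88.818%.

88.8%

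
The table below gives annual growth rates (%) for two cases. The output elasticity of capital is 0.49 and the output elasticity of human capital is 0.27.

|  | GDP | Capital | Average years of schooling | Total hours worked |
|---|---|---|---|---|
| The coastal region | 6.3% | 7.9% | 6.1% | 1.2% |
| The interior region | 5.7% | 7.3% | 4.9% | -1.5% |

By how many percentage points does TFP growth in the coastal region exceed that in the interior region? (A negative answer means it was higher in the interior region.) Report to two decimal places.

-0.67 percentage points

Labor's share = 1 − 0.49 − 0.27 = 0.24.
The coastal region: TFP = 6.3 − 3.871 − 1.647 − 0.288 = 0.494%.
The interior region: TFP = 5.7 − 3.577 − 1.323 + 0.36 = 1.16%.
Difference = 0.494 − (1.16) = -0.666 pp.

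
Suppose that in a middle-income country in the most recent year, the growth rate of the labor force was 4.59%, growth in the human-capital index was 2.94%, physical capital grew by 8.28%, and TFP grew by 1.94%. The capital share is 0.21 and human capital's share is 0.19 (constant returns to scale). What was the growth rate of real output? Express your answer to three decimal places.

Labor's share = 1 − 0.21 − 0.19 = 0.6.
Physical capital: 0.21 × 8.28 = 1.7388 pp.
The human-capital index: 0.19 × 2.94 = 0.5586 pp.
The labor force: 0.6 × 4.59 = 2.754 pp.
Output growth = 1.94 + 5.0514 = 6.9914%.

Real output growth was 6.991%.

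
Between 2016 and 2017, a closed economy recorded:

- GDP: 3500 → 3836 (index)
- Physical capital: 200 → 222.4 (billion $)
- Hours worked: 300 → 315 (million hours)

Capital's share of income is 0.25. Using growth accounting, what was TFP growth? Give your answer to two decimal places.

3.05%

GDP growth = (3836 − 3500) / 3500 = 9.6%.
Physical capital growth = (222.4 − 200) / 200 = 11.2%.
Hours worked growth = (315 − 300) / 300 = 5%.
Labor's share = 1 − 0.25 = 0.75.
Physical capital: 0.25 × 11.2 = 2.8 pp.
Hours worked: 0.75 × 5 = 3.75 pp.
TFP growth = 9.6 − 6.55 = 3.05%.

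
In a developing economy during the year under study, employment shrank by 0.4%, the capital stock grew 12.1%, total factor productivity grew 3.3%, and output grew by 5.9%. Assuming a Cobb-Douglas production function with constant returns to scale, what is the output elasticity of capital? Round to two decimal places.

α = 0.24

gY = gA + α·gK + (1−α)·gL, so gY − gA − gL = α(gK − gL).
5.9 − 3.3 + 0.4 = α × (12.1 − (-0.4)).
3 = 12.5 α, so α = 0.24.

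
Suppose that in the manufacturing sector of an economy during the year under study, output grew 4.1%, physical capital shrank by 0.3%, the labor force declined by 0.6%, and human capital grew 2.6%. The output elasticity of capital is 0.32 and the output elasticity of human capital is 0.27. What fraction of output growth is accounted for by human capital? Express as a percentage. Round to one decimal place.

Human capital contributed 0.27 × 2.6 = 0.702 pp.
Share of growth = 0.702 / 4.1 × 100 = 17.122%.

Human capital accounted for 17.1% of growth.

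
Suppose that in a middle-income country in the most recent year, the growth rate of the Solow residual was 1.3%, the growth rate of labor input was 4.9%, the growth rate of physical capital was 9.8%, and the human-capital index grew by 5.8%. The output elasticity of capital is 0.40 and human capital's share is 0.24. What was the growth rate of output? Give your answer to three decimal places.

Labor's share = 1 − 0.4 − 0.24 = 0.36.
Physical capital: 0.4 × 9.8 = 3.92 pp.
The human-capital index: 0.24 × 5.8 = 1.392 pp.
Labor input: 0.36 × 4.9 = 1.764 pp.
Output growth = 1.3 + 7.076 = 8.376%.

Output grew 8.376%.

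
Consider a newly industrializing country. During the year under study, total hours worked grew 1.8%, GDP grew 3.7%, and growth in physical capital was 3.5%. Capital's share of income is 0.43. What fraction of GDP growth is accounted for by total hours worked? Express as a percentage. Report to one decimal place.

Labor's share = 1 − 0.43 = 0.57.
Total hours worked contributed 0.57 × 1.8 = 1.026 pp.
Share of growth = 1.026 / 3.7 × 100 = 27.73%.

27.7%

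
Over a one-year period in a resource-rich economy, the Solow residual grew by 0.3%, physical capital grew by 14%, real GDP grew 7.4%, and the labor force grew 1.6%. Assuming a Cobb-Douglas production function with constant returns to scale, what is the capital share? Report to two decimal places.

gY = gA + α·gK + (1−α)·gL, so gY − gA − gL = α(gK − gL).
7.4 − 0.3 − 1.6 = α × (14 − 1.6).
5.5 = 12.4 α, so α = 0.4435.

α = 0.44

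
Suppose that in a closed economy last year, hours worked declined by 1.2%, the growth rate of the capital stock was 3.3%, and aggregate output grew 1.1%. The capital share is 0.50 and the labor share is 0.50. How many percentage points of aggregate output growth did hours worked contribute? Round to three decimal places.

Labor's share = 1 − 0.5 = 0.5.
Contribution = share × growth = 0.5 × (-1.2) = -0.6 pp.

-0.600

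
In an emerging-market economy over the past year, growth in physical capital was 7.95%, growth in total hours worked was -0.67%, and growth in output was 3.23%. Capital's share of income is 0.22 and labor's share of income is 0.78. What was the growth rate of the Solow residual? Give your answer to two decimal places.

Labor's share = 1 − 0.22 = 0.78.
Physical capital: 0.22 × 7.95 = 1.749 pp.
Total hours worked: 0.78 × (-0.67) = -0.5226 pp.
TFP growth = 3.23 − 1.2264 = 2.0036%.

2.00%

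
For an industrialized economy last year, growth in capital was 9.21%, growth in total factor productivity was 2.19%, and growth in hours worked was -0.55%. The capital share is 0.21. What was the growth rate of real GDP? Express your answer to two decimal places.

3.69%

Labor's share = 1 − 0.21 = 0.79.
Capital: 0.21 × 9.21 = 1.9341 pp.
Hours worked: 0.79 × (-0.55) = -0.4345 pp.
Output growth = 2.19 + 1.4996 = 3.6896%.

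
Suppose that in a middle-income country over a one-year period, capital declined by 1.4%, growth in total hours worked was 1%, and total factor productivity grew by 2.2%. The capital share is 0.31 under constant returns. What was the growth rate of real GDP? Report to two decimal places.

Labor's share = 1 − 0.31 = 0.69.
Capital: 0.31 × (-1.4) = -0.434 pp.
Total hours worked: 0.69 × 1 = 0.69 pp.
Output growth = 2.2 + 0.256 = 2.456%.

2.46%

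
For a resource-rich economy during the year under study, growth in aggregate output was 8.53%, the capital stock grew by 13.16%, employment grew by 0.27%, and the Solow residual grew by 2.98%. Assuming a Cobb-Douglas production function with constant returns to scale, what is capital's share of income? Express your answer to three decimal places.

0.410

gY = gA + α·gK + (1−α)·gL, so gY − gA − gL = α(gK − gL).
8.53 − 2.98 − 0.27 = α × (13.16 − 0.27).
5.28 = 12.89 α, so α = 0.40962.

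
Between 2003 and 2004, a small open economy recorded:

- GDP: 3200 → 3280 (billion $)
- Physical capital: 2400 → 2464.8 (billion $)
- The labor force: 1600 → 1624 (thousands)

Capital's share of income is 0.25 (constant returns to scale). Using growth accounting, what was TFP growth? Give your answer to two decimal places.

GDP growth = (3280 − 3200) / 3200 = 2.5%.
Physical capital growth = (2464.8 − 2400) / 2400 = 2.7%.
The labor force growth = (1624 − 1600) / 1600 = 1.5%.
Labor's share = 1 − 0.25 = 0.75.
Physical capital: 0.25 × 2.7 = 0.675 pp.
The labor force: 0.75 × 1.5 = 1.125 pp.
TFP growth = 2.5 − 1.8 = 0.7%.

TFP growth was 0.70%.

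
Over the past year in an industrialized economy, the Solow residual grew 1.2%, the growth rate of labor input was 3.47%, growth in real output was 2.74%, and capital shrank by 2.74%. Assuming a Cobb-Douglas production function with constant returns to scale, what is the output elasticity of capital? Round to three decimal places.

α = 0.311

gY = gA + α·gK + (1−α)·gL, so gY − gA − gL = α(gK − gL).
2.74 − 1.2 − 3.47 = α × (-2.74 − 3.47).
-1.93 = -6.21 α, so α = 0.31079.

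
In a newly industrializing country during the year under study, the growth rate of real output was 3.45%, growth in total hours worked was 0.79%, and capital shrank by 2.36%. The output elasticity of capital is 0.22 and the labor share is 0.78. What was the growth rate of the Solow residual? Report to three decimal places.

Labor's share = 1 − 0.22 = 0.78.
Capital: 0.22 × (-2.36) = -0.5192 pp.
Total hours worked: 0.78 × 0.79 = 0.6162 pp.
TFP growth = 3.45 − 0.097 = 3.353%.

The Solow residual grew 3.353%.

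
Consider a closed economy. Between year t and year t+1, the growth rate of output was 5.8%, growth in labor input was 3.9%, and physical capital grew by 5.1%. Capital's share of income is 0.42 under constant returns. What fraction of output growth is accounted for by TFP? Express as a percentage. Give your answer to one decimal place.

24.1%

Labor's share = 1 − 0.42 = 0.58.
Physical capital: 0.42 × 5.1 = 2.142 pp.
Labor input: 0.58 × 3.9 = 2.262 pp.
TFP growth = 5.8 − 4.404 = 1.396%.
TFP share of growth = 1.396 / 5.8 × 100 = 24.069%.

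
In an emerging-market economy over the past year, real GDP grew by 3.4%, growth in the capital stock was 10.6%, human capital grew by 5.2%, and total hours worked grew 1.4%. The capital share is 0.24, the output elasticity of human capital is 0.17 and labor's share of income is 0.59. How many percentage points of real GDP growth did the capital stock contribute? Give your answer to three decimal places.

2.544

Contribution = share × growth = 0.24 × 10.6 = 2.544 pp.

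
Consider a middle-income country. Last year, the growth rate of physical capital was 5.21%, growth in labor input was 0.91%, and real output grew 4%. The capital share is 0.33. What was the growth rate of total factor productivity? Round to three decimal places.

Labor's share = 1 − 0.33 = 0.67.
Physical capital: 0.33 × 5.21 = 1.7193 pp.
Labor input: 0.67 × 0.91 = 0.6097 pp.
TFP growth = 4 − 2.329 = 1.671%.

Total factor productivity growth was 1.671%.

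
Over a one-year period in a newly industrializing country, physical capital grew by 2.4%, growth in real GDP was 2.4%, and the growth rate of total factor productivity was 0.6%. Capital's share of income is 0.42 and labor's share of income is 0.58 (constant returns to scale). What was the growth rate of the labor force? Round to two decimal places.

Labor's share = 1 − 0.42 = 0.58.
gY = gA + 0.42×2.4 + 0.58×g.
0.58×g = 2.4 − 0.6 − 1.008 = 0.792.
g = 0.792 / 0.58 = 1.3655%.

The labor force growth was 1.37%.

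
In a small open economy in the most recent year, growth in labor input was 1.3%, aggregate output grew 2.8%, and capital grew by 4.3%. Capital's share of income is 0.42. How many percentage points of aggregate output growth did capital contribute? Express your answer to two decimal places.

Contribution = share × growth = 0.42 × 4.3 = 1.806 pp.

1.81 percentage points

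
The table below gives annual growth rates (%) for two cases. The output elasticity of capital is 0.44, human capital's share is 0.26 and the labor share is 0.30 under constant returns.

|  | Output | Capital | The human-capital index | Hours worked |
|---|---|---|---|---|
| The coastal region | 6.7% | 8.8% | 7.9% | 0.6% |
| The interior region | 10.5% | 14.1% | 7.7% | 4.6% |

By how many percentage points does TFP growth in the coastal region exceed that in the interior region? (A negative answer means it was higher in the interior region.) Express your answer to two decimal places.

-0.32 percentage points

Labor's share = 1 − 0.44 − 0.26 = 0.3.
The coastal region: TFP = 6.7 − 3.872 − 2.054 − 0.18 = 0.594%.
The interior region: TFP = 10.5 − 6.204 − 2.002 − 1.38 = 0.914%.
Difference = 0.594 − (0.914) = -0.32 pp.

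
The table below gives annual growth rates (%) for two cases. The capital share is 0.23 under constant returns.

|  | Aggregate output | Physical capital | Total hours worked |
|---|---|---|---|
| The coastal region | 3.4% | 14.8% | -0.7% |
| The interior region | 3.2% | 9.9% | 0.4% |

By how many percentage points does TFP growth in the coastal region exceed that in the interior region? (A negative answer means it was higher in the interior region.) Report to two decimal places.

-0.08 percentage points

Labor's share = 1 − 0.23 = 0.77.
The coastal region: TFP = 3.4 − 3.404 + 0.539 = 0.535%.
The interior region: TFP = 3.2 − 2.277 − 0.308 = 0.615%.
Difference = 0.535 − (0.615) = -0.08 pp.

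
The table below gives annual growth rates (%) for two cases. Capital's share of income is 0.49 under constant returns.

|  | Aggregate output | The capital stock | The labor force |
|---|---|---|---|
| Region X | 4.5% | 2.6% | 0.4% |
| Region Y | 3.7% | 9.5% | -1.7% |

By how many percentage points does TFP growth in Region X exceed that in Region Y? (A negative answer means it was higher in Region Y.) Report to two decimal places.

Labor's share = 1 − 0.49 = 0.51.
Region X: TFP = 4.5 − 1.274 − 0.204 = 3.022%.
Region Y: TFP = 3.7 − 4.655 + 0.867 = -0.088%.
Difference = 3.022 − (-0.088) = 3.11 pp.

3.11 percentage points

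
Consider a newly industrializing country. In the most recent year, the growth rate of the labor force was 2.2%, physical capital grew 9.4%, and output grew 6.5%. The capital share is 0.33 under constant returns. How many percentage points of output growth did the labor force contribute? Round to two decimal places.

Labor's share = 1 − 0.33 = 0.67.
Contribution = share × growth = 0.67 × 2.2 = 1.474 pp.

1.47 percentage points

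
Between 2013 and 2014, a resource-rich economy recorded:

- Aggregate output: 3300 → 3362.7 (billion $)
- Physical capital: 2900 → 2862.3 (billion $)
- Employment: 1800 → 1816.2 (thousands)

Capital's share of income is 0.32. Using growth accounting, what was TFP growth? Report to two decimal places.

TFP grew 1.70%.

Aggregate output growth = (3362.7 − 3300) / 3300 = 1.9%.
Physical capital growth = (2862.3 − 2900) / 2900 = -1.3%.
Employment growth = (1816.2 − 1800) / 1800 = 0.9%.
Labor's share = 1 − 0.32 = 0.68.
Physical capital: 0.32 × (-1.3) = -0.416 pp.
Employment: 0.68 × 0.9 = 0.612 pp.
TFP growth = 1.9 − 0.196 = 1.704%.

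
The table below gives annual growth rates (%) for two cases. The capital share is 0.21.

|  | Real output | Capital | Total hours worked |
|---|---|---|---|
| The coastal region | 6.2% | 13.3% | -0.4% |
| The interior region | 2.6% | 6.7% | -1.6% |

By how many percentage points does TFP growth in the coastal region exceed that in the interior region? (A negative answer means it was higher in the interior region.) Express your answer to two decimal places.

1.27 percentage points

Labor's share = 1 − 0.21 = 0.79.
The coastal region: TFP = 6.2 − 2.793 + 0.316 = 3.723%.
The interior region: TFP = 2.6 − 1.407 + 1.264 = 2.457%.
Difference = 3.723 − (2.457) = 1.266 pp.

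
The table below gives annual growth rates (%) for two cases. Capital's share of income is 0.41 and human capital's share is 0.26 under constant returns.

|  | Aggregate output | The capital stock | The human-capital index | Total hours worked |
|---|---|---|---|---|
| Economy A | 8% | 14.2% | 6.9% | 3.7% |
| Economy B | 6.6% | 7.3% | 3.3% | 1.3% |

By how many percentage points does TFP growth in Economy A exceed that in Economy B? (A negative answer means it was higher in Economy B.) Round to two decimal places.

Labor's share = 1 − 0.41 − 0.26 = 0.33.
Economy A: TFP = 8 − 5.822 − 1.794 − 1.221 = -0.837%.
Economy B: TFP = 6.6 − 2.993 − 0.858 − 0.429 = 2.32%.
Difference = -0.837 − (2.32) = -3.157 pp.

-3.16 percentage points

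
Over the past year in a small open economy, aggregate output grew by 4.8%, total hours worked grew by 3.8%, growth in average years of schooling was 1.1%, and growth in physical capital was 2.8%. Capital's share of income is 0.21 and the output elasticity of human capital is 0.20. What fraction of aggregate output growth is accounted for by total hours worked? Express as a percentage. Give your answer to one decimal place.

46.7%

Labor's share = 1 − 0.21 − 0.2 = 0.59.
Total hours worked contributed 0.59 × 3.8 = 2.242 pp.
Share of growth = 2.242 / 4.8 × 100 = 46.708%.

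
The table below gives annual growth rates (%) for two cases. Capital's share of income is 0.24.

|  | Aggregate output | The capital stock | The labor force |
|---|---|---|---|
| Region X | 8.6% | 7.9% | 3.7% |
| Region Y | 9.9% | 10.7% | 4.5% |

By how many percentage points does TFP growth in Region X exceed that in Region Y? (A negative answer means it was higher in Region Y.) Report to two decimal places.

Labor's share = 1 − 0.24 = 0.76.
Region X: TFP = 8.6 − 1.896 − 2.812 = 3.892%.
Region Y: TFP = 9.9 − 2.568 − 3.42 = 3.912%.
Difference = 3.892 − (3.912) = -0.02 pp.

-0.02 percentage points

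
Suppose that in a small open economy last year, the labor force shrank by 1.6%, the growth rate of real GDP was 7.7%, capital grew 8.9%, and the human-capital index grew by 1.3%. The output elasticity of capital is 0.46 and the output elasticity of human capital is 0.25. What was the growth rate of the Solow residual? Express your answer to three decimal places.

Labor's share = 1 − 0.46 − 0.25 = 0.29.
Capital: 0.46 × 8.9 = 4.094 pp.
The human-capital index: 0.25 × 1.3 = 0.325 pp.
The labor force: 0.29 × (-1.6) = -0.464 pp.
TFP growth = 7.7 − 3.955 = 3.745%.

3.745%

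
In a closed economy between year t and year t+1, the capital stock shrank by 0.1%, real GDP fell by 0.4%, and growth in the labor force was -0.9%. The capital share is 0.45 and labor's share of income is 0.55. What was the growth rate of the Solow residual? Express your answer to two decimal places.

Labor's share = 1 − 0.45 = 0.55.
The capital stock: 0.45 × (-0.1) = -0.045 pp.
The labor force: 0.55 × (-0.9) = -0.495 pp.
TFP growth = -0.4 + 0.54 = 0.14%.

The Solow residual grew 0.14%.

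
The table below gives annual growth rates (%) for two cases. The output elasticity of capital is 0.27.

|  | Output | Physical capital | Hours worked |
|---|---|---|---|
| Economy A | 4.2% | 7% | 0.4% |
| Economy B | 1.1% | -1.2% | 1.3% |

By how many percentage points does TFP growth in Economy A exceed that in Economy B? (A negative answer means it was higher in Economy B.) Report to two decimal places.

1.54 percentage points

Labor's share = 1 − 0.27 = 0.73.
Economy A: TFP = 4.2 − 1.89 − 0.292 = 2.018%.
Economy B: TFP = 1.1 + 0.324 − 0.949 = 0.475%.
Difference = 2.018 − (0.475) = 1.543 pp.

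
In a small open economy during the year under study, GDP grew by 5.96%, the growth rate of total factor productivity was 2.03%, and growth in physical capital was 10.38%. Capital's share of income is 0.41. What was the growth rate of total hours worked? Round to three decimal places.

-0.552%

Labor's share = 1 − 0.41 = 0.59.
gY = gA + 0.41×10.38 + 0.59×g.
0.59×g = 5.96 − 2.03 − 4.2558 = -0.3258.
g = -0.3258 / 0.59 = -0.5522%.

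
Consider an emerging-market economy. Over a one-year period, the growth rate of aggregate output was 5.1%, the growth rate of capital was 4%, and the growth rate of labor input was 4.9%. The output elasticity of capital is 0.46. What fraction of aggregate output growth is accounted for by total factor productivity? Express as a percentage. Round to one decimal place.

Labor's share = 1 − 0.46 = 0.54.
Capital: 0.46 × 4 = 1.84 pp.
Labor input: 0.54 × 4.9 = 2.646 pp.
TFP growth = 5.1 − 4.486 = 0.614%.
TFP share of growth = 0.614 / 5.1 × 100 = 12.039%.

Total factor productivity accounted for 12.0% of growth.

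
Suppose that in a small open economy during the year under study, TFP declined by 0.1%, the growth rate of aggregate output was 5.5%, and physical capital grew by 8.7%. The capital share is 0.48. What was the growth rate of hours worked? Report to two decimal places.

Labor's share = 1 − 0.48 = 0.52.
gY = gA + 0.48×8.7 + 0.52×g.
0.52×g = 5.5 + 0.1 − 4.176 = 1.424.
g = 1.424 / 0.52 = 2.7385%.

2.74%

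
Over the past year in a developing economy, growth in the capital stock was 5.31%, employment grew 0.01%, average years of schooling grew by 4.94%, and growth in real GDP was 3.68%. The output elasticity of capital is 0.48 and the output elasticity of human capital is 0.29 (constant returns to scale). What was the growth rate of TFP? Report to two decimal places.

-0.30%

Labor's share = 1 − 0.48 − 0.29 = 0.23.
The capital stock: 0.48 × 5.31 = 2.5488 pp.
Average years of schooling: 0.29 × 4.94 = 1.4326 pp.
Employment: 0.23 × 0.01 = 0.0023 pp.
TFP growth = 3.68 − 3.9837 = -0.3037%.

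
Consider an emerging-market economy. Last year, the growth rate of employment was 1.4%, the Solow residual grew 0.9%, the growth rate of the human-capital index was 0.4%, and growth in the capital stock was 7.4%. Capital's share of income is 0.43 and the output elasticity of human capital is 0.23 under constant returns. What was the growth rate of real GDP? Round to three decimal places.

Labor's share = 1 − 0.43 − 0.23 = 0.34.
The capital stock: 0.43 × 7.4 = 3.182 pp.
The human-capital index: 0.23 × 0.4 = 0.092 pp.
Employment: 0.34 × 1.4 = 0.476 pp.
Output growth = 0.9 + 3.75 = 4.65%.

4.650%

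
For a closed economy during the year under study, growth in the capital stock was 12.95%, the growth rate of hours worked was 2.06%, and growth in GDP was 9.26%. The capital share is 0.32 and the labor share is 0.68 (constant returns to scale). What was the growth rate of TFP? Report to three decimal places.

Labor's share = 1 − 0.32 = 0.68.
The capital stock: 0.32 × 12.95 = 4.144 pp.
Hours worked: 0.68 × 2.06 = 1.4008 pp.
TFP growth = 9.26 − 5.5448 = 3.7152%.

3.715%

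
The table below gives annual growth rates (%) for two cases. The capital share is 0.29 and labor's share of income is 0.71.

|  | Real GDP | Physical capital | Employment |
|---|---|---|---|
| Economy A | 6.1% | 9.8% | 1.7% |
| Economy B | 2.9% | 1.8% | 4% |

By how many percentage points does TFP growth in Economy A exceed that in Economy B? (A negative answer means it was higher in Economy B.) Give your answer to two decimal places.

Labor's share = 1 − 0.29 = 0.71.
Economy A: TFP = 6.1 − 2.842 − 1.207 = 2.051%.
Economy B: TFP = 2.9 − 0.522 − 2.84 = -0.462%.
Difference = 2.051 − (-0.462) = 2.513 pp.

2.51 percentage points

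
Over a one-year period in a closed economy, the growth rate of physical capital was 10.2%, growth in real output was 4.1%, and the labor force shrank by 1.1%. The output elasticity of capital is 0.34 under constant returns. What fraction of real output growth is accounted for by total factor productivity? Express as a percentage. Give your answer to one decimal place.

Labor's share = 1 − 0.34 = 0.66.
Physical capital: 0.34 × 10.2 = 3.468 pp.
The labor force: 0.66 × (-1.1) = -0.726 pp.
TFP growth = 4.1 − 2.742 = 1.358%.
TFP share of growth = 1.358 / 4.1 × 100 = 33.122%.

Total factor productivity accounted for 33.1% of growth.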